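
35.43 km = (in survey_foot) 1.162e+05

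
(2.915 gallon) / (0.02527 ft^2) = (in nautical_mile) 0.002538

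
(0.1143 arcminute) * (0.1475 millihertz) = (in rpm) 4.683e-08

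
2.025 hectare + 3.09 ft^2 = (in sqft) 2.18e+05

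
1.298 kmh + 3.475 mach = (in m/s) 1184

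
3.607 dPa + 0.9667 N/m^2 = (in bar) 1.327e-05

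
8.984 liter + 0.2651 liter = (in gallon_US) 2.443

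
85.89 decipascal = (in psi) 0.001246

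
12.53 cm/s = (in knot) 0.2436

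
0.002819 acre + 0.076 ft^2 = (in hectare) 0.001142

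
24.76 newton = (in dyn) 2.476e+06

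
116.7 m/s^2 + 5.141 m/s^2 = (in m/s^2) 121.8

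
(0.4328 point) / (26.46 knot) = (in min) 1.869e-07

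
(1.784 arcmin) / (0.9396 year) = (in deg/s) 1.003e-09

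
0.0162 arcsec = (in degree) 4.5e-06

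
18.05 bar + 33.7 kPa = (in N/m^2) 1.839e+06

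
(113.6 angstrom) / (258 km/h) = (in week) 2.621e-16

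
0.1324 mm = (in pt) 0.3753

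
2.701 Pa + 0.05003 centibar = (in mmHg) 0.3955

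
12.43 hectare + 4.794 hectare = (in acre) 42.56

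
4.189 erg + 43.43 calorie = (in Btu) 0.1722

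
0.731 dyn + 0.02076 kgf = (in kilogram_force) 0.02076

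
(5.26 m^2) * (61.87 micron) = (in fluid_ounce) 11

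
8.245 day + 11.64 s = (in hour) 197.9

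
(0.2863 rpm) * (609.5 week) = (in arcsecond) 2.28e+12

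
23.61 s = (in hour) 0.006558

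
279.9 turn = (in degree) 1.008e+05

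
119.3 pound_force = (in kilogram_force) 54.11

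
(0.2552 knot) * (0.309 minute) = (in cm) 243.4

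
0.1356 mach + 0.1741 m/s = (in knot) 90.09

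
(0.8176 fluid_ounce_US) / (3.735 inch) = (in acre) 6.298e-08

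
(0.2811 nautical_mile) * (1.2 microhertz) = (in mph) 0.001397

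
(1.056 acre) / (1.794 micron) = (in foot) 7.815e+09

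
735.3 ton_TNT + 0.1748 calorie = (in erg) 3.076e+19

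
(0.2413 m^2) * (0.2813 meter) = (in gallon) 17.93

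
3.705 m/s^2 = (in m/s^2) 3.705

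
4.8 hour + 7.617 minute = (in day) 0.2053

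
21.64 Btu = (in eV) 1.425e+23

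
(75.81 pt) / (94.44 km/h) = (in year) 3.233e-11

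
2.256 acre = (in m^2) 9130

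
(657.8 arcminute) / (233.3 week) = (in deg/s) 7.77e-08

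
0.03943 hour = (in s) 141.9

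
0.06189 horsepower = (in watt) 46.15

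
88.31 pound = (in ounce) 1413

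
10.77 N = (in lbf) 2.421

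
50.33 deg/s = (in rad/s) 0.8784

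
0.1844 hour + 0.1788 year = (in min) 9.399e+04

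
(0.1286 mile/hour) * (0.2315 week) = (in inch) 3.169e+05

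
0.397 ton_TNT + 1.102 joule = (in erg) 1.661e+16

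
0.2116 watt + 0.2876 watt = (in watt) 0.4992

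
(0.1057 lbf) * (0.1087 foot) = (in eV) 9.723e+16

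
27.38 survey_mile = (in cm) 4.406e+06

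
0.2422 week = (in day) 1.695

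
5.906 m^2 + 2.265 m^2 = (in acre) 0.002019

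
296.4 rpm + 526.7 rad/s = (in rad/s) 557.7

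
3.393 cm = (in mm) 33.93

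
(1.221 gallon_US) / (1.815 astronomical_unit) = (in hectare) 1.702e-18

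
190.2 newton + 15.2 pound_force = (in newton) 257.8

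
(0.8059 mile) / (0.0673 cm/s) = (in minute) 3.212e+04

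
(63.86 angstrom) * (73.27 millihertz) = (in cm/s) 4.679e-08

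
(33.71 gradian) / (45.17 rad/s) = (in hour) 3.256e-06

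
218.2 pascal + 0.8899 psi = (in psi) 0.9215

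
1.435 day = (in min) 2066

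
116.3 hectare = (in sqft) 1.252e+07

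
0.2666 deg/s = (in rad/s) 0.004653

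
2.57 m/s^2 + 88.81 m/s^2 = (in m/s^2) 91.38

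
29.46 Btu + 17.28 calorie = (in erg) 3.115e+11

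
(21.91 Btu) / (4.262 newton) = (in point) 1.537e+07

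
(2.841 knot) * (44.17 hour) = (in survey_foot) 7.625e+05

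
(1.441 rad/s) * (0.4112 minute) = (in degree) 2037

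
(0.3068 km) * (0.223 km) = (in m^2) 6.842e+04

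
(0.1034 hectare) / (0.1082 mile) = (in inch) 233.8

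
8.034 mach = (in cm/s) 2.736e+05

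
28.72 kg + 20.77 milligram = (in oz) 1013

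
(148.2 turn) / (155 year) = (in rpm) 1.819e-06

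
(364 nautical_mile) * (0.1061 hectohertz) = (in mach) 2.101e+04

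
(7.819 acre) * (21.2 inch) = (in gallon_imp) 3.748e+06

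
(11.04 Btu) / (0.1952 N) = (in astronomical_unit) 3.989e-07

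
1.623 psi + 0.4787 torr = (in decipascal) 1.125e+05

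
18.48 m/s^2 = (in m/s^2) 18.48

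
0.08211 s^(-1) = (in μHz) 8.211e+04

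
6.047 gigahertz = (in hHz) 6.047e+07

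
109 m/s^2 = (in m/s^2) 109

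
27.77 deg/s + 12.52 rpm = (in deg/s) 102.9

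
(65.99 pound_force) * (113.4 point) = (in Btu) 0.01113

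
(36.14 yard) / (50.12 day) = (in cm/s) 0.0007631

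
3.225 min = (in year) 6.136e-06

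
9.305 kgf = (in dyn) 9.125e+06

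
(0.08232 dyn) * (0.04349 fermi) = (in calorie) 8.557e-24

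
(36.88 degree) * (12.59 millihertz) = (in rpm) 0.07739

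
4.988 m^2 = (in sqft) 53.69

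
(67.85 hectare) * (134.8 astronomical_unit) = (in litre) 1.368e+22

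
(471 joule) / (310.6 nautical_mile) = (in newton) 0.0008188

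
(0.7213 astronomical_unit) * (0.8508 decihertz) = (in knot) 1.785e+10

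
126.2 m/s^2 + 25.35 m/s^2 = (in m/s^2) 151.6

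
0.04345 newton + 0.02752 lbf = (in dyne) 1.659e+04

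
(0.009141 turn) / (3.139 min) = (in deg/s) 0.01747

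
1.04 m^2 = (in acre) 0.000257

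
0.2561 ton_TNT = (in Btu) 1.016e+06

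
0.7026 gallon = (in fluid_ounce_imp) 93.61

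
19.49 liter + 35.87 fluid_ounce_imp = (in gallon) 5.418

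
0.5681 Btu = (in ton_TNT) 1.433e-07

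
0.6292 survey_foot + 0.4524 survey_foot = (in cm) 32.97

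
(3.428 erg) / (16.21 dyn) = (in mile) 1.314e-06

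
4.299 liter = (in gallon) 1.136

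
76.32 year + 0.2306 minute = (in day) 2.786e+04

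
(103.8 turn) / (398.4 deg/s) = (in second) 93.8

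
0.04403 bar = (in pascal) 4403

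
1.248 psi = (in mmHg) 64.54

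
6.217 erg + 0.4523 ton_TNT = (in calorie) 4.523e+08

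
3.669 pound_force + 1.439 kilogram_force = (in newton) 30.43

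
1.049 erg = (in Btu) 9.943e-11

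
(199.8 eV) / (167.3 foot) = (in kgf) 6.401e-20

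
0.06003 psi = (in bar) 0.004139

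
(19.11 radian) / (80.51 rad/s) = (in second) 0.2374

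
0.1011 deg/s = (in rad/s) 0.001765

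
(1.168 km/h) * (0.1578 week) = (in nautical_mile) 16.72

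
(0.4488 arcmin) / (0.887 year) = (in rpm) 4.457e-11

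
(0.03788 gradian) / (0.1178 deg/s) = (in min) 0.004823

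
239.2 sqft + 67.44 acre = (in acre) 67.45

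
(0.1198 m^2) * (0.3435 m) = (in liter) 41.15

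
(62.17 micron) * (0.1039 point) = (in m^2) 2.279e-09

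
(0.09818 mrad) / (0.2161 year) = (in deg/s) 8.254e-10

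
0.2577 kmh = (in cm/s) 7.158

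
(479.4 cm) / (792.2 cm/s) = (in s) 0.6052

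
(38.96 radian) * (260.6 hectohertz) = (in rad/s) 1.015e+06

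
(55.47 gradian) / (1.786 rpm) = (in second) 4.659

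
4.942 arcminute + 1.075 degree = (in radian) 0.0202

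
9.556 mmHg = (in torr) 9.556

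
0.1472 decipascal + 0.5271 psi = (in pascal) 3634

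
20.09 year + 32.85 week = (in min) 1.089e+07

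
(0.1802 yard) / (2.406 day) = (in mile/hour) 1.773e-06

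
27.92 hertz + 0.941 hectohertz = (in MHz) 0.000122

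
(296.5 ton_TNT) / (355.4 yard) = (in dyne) 3.817e+14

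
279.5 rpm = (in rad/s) 29.27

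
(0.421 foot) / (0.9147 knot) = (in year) 8.647e-09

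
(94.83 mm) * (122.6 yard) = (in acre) 0.002627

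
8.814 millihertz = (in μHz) 8814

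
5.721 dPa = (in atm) 5.646e-06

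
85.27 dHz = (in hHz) 0.08527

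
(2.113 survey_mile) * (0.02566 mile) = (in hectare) 14.04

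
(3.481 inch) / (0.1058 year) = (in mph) 5.928e-08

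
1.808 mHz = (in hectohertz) 1.808e-05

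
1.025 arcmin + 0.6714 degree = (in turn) 0.001912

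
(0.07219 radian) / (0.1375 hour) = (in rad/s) 0.0001458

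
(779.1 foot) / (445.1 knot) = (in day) 1.2e-05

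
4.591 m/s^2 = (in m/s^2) 4.591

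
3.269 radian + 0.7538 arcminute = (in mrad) 3269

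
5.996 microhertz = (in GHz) 5.996e-15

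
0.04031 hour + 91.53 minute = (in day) 0.06524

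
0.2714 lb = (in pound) 0.2714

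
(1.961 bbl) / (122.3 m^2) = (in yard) 0.002788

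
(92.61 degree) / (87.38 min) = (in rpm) 0.002944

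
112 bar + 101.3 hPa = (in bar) 112.1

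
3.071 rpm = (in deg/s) 18.43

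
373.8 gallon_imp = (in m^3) 1.699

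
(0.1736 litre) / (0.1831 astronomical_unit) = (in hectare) 6.338e-19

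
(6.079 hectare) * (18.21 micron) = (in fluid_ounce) 3.743e+04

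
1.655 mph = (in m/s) 0.7399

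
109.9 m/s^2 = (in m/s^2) 109.9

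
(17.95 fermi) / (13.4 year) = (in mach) 1.247e-25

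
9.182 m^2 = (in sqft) 98.83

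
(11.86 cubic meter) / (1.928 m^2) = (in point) 1.744e+04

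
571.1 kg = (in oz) 2.014e+04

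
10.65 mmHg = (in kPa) 1.42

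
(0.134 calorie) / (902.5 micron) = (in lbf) 139.7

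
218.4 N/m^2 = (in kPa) 0.2184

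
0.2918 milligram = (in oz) 1.029e-05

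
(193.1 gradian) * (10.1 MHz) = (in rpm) 2.925e+08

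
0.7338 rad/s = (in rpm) 7.007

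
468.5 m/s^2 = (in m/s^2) 468.5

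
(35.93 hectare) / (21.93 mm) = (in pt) 4.644e+10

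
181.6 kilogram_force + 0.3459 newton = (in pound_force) 400.4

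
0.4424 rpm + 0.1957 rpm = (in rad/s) 0.06682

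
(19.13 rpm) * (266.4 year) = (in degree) 9.643e+11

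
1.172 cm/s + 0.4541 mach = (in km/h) 556.7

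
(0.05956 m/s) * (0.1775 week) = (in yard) 6992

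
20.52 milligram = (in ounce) 0.0007238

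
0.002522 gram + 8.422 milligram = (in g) 0.01094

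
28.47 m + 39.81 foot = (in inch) 1599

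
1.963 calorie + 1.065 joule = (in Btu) 0.008794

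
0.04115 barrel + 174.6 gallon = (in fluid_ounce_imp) 2.349e+04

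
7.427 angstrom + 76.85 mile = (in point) 3.506e+08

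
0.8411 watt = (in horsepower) 0.001128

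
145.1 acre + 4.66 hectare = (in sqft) 6.822e+06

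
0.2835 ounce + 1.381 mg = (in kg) 0.008038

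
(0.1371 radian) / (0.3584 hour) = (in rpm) 0.001015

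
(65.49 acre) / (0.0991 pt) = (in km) 7.581e+06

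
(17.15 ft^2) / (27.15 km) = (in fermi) 5.868e+10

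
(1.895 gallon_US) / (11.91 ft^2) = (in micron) 6483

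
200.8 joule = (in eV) 1.253e+21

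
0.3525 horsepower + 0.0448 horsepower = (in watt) 296.3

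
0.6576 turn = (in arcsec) 8.522e+05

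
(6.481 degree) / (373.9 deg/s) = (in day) 2.006e-07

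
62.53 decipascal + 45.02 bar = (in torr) 3.377e+04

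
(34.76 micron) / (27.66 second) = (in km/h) 4.524e-06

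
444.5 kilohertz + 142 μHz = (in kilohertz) 444.5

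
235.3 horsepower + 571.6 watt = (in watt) 1.76e+05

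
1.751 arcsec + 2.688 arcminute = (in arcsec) 163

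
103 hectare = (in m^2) 1.03e+06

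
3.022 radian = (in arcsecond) 6.233e+05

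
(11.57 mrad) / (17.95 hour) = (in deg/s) 1.026e-05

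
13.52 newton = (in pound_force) 3.039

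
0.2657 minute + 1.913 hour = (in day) 0.07989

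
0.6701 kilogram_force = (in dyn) 6.571e+05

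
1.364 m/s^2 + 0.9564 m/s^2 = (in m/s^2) 2.32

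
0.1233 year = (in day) 45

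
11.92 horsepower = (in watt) 8889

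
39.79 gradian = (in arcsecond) 1.289e+05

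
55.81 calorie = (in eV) 1.457e+21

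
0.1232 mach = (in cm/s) 4195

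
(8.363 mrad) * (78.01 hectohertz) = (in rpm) 623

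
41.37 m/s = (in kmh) 148.9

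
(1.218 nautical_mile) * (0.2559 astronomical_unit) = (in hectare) 8.635e+09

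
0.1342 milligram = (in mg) 0.1342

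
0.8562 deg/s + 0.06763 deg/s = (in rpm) 0.154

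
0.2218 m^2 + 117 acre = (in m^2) 4.735e+05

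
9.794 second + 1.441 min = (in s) 96.25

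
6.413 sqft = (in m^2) 0.5958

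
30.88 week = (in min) 3.113e+05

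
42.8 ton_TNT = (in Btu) 1.697e+08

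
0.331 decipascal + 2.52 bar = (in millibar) 2520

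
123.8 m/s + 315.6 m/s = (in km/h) 1582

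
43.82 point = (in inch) 0.6086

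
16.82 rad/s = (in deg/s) 963.7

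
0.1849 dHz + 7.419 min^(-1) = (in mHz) 142.1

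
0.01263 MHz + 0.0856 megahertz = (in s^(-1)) 9.823e+04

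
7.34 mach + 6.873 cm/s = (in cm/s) 2.499e+05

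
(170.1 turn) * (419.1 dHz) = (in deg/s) 2.566e+06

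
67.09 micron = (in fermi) 6.709e+10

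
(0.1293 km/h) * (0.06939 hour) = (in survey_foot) 29.44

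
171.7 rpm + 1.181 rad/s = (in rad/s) 19.16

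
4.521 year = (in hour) 3.96e+04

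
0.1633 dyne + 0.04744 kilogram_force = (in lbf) 0.1046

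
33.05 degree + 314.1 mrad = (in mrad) 890.9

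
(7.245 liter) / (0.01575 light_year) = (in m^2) 4.862e-17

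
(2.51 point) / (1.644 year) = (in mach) 5.016e-14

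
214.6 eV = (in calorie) 8.218e-18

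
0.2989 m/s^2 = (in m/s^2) 0.2989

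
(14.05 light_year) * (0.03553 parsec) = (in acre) 3.601e+28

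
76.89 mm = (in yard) 0.08409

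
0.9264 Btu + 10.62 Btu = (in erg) 1.218e+11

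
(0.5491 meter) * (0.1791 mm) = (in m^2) 9.834e-05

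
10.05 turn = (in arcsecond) 1.302e+07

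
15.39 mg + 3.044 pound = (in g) 1381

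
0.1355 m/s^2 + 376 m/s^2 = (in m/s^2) 376.1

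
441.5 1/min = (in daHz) 0.7358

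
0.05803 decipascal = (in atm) 5.727e-08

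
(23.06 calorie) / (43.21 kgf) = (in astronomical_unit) 1.522e-12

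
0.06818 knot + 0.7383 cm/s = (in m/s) 0.04246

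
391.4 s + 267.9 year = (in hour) 2.347e+06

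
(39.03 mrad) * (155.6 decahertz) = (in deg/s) 3480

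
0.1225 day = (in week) 0.0175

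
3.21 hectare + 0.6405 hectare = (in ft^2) 4.145e+05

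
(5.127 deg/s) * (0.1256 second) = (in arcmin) 38.64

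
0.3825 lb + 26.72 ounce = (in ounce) 32.84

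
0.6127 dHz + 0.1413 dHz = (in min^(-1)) 4.524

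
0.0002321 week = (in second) 140.4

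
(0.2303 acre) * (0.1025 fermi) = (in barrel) 6.009e-13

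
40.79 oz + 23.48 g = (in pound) 2.601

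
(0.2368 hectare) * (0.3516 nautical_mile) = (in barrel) 9.699e+06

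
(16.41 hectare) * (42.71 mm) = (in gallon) 1.852e+06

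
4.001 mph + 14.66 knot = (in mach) 0.0274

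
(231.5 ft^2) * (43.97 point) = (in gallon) 88.13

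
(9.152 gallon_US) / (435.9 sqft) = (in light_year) 9.042e-20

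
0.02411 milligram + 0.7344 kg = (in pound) 1.619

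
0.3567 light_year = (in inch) 1.329e+17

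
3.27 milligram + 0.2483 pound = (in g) 112.6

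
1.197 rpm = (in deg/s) 7.182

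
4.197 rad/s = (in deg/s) 240.5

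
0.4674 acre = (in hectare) 0.1892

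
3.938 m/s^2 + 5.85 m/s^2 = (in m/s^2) 9.788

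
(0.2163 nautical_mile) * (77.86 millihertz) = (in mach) 0.0916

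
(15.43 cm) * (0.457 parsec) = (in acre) 5.377e+11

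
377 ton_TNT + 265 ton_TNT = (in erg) 2.686e+19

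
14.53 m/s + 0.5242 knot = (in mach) 0.04346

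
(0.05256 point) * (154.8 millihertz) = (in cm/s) 0.000287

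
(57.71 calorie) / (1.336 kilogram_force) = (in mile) 0.01145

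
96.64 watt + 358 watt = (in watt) 454.6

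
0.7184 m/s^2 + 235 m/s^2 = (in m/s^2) 235.7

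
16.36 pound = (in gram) 7421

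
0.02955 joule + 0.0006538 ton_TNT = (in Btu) 2593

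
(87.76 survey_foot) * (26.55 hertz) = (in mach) 2.086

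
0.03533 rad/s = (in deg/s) 2.024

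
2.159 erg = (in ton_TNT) 5.16e-17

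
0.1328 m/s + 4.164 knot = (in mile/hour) 5.089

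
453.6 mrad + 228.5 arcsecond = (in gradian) 28.95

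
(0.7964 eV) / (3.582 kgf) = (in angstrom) 3.632e-11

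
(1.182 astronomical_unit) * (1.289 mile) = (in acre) 9.064e+10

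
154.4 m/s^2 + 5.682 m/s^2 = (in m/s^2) 160.1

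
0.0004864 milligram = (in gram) 4.864e-07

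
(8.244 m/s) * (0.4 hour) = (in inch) 4.674e+05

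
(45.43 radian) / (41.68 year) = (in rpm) 3.301e-07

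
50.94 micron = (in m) 5.094e-05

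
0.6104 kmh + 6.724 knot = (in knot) 7.054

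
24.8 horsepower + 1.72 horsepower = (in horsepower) 26.52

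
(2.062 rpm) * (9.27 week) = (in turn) 1.927e+05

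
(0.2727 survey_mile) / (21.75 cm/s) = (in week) 0.003336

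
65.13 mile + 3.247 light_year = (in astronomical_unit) 2.053e+05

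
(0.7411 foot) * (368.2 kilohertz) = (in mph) 1.86e+05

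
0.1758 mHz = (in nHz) 1.758e+05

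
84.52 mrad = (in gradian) 5.381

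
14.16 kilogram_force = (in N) 138.9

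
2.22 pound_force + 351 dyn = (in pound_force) 2.221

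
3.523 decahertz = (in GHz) 3.523e-08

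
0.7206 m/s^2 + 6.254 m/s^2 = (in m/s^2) 6.975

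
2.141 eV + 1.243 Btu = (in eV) 8.185e+21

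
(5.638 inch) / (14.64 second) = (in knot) 0.01901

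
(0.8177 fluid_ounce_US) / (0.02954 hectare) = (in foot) 2.686e-07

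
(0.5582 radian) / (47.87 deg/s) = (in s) 0.6681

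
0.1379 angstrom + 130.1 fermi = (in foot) 4.567e-11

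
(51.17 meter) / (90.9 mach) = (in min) 2.755e-05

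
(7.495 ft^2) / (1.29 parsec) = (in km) 1.749e-20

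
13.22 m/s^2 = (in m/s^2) 13.22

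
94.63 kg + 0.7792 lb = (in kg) 94.98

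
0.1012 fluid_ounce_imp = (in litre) 0.002875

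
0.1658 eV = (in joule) 2.656e-20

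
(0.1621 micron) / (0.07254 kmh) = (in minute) 1.341e-07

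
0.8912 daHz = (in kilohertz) 0.008912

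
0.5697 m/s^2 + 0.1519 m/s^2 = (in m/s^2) 0.7216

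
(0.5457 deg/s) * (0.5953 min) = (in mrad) 340.2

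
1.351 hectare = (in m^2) 1.351e+04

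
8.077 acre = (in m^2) 3.269e+04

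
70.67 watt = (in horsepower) 0.09477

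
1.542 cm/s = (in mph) 0.03449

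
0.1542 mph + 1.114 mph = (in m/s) 0.5669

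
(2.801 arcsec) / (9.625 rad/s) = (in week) 2.333e-12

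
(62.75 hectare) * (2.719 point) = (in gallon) 1.59e+05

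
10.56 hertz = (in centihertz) 1056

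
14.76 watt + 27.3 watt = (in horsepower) 0.0564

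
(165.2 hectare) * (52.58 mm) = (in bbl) 5.463e+05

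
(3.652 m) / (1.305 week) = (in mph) 1.035e-05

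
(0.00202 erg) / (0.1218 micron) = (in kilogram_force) 0.0001691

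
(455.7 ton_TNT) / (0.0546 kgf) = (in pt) 1.009e+16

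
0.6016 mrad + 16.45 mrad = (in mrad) 17.05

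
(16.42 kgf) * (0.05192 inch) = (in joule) 0.2124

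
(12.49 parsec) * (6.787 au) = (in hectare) 3.913e+25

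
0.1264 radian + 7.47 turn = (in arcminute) 1.618e+05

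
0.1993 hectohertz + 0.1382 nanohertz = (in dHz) 199.3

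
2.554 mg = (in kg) 2.554e-06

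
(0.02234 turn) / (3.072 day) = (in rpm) 5.05e-06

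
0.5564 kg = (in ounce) 19.63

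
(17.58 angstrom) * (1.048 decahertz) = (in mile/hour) 4.121e-08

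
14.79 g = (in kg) 0.01479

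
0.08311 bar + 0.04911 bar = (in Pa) 1.322e+04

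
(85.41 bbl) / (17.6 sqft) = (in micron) 8.305e+06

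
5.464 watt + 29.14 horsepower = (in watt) 2.174e+04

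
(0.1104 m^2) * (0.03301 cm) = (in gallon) 0.009627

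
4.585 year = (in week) 239.1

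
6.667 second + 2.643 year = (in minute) 1.389e+06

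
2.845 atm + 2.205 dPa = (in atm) 2.845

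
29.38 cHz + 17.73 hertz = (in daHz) 1.802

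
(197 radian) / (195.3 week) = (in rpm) 1.593e-05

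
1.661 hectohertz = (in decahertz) 16.61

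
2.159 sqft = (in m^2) 0.2006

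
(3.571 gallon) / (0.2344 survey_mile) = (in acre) 8.855e-09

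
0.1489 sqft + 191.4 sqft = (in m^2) 17.8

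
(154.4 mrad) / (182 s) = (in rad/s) 0.0008484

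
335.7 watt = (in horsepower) 0.4502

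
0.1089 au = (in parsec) 5.28e-07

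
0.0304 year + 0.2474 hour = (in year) 0.03043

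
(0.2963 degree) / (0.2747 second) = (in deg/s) 1.079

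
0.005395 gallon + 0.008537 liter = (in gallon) 0.00765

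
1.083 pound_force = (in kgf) 0.4912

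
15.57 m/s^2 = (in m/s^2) 15.57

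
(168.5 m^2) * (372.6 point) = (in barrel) 139.3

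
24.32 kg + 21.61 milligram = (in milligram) 2.432e+07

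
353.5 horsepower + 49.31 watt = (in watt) 2.637e+05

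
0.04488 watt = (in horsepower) 6.019e-05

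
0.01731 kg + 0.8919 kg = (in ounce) 32.07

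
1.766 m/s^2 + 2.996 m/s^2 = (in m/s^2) 4.762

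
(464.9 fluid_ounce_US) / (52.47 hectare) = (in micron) 0.0262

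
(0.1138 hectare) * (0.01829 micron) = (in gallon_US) 0.005498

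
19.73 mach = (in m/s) 6718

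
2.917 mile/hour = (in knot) 2.535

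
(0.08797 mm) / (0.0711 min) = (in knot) 4.008e-05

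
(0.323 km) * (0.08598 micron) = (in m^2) 2.777e-05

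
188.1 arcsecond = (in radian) 0.0009119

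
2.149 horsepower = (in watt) 1603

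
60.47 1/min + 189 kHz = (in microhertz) 1.89e+11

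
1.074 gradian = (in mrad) 16.87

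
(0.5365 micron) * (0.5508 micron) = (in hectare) 2.955e-17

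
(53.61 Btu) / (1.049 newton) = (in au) 3.604e-07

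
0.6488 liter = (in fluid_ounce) 21.94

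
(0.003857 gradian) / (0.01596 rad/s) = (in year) 1.204e-10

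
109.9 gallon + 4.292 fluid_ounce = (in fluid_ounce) 1.407e+04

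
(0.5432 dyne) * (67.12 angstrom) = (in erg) 3.646e-07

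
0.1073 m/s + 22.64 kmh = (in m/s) 6.396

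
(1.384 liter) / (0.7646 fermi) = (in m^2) 1.81e+12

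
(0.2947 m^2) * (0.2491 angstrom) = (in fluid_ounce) 2.482e-07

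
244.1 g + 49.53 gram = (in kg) 0.2936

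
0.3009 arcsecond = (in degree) 8.358e-05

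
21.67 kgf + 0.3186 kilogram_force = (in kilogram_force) 21.99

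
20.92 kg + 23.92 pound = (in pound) 70.04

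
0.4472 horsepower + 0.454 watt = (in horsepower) 0.4478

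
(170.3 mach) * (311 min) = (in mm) 1.082e+12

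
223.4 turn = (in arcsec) 2.895e+08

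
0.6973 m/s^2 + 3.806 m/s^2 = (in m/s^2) 4.503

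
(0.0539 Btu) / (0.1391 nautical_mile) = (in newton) 0.2207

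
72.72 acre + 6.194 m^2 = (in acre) 72.72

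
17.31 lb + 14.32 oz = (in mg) 8.258e+06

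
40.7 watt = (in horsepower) 0.05458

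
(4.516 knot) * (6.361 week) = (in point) 2.534e+10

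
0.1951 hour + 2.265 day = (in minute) 3273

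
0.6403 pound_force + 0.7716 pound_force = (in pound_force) 1.412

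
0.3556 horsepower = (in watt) 265.2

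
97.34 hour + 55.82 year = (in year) 55.83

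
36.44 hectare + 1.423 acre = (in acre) 91.47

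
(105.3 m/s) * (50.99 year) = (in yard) 1.852e+11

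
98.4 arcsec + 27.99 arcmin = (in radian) 0.008619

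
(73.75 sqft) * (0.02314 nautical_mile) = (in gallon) 7.757e+04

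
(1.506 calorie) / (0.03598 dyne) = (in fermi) 1.751e+22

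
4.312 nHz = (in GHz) 4.312e-18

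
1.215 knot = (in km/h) 2.25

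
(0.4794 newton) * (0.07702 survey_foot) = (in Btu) 1.067e-05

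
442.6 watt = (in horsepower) 0.5935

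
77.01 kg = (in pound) 169.8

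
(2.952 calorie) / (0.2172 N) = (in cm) 5687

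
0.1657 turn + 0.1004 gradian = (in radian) 1.043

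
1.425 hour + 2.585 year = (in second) 8.153e+07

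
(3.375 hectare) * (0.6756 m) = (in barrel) 1.434e+05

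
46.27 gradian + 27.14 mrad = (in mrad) 753.9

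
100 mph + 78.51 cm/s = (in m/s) 45.49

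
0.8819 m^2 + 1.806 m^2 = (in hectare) 0.0002688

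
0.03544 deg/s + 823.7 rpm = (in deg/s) 4942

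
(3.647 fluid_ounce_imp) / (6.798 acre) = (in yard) 4.119e-09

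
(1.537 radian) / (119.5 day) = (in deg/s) 8.529e-06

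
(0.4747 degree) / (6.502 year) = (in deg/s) 2.315e-09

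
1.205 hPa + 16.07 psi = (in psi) 16.09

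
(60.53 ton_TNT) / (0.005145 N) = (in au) 329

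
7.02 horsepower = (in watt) 5235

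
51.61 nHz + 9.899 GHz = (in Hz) 9.899e+09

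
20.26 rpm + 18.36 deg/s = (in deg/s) 139.9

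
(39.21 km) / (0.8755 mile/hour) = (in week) 0.1656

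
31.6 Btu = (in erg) 3.334e+11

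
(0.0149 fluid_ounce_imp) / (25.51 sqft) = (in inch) 7.033e-06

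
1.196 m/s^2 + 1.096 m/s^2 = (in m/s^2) 2.292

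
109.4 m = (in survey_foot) 358.9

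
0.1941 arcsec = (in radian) 9.41e-07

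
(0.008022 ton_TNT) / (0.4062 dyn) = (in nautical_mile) 4.462e+09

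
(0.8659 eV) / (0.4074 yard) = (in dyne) 3.724e-14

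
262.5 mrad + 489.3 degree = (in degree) 504.3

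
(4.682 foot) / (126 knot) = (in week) 3.64e-08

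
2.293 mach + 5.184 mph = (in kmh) 2819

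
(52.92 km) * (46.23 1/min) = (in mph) 9.121e+04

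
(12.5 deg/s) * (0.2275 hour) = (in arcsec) 3.686e+07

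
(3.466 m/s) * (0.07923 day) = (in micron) 2.373e+10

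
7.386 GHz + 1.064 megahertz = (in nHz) 7.387e+18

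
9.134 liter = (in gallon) 2.413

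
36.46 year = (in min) 1.916e+07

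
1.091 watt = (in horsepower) 0.001463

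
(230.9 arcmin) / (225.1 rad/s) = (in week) 4.934e-10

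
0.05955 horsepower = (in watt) 44.41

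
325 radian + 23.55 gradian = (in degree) 1.864e+04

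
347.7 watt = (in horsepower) 0.4663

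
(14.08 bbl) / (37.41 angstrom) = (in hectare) 5.984e+04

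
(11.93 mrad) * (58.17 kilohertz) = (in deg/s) 3.976e+04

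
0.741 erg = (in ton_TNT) 1.771e-17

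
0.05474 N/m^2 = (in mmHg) 0.0004106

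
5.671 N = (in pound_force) 1.275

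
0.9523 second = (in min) 0.01587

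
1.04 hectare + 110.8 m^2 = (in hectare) 1.051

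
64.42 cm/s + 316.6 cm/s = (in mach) 0.01119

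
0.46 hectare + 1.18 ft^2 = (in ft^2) 4.952e+04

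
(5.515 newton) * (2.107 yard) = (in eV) 6.632e+19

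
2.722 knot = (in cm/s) 140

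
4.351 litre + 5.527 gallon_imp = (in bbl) 0.1854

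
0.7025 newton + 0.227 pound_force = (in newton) 1.712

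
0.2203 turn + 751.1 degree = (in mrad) 1.449e+04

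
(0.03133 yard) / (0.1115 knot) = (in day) 5.781e-06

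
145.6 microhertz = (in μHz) 145.6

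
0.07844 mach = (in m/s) 26.71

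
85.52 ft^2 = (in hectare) 0.0007945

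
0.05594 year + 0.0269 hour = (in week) 2.917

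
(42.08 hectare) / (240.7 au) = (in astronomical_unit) 7.812e-20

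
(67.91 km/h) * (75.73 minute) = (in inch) 3.375e+06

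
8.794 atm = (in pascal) 8.911e+05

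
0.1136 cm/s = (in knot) 0.002208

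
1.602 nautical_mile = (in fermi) 2.967e+18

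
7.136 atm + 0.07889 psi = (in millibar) 7236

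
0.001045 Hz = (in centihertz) 0.1045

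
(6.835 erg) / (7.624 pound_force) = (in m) 2.015e-08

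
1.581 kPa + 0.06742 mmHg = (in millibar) 15.9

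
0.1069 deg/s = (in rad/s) 0.001866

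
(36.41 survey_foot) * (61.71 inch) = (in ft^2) 187.2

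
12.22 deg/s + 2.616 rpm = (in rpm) 4.653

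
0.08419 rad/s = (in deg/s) 4.824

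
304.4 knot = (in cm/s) 1.566e+04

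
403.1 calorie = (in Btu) 1.599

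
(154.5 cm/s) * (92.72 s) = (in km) 0.1433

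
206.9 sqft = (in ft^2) 206.9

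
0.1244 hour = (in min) 7.464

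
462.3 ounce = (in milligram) 1.311e+07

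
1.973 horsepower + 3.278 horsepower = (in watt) 3916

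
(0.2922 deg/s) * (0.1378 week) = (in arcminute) 1.461e+06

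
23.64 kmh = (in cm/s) 656.7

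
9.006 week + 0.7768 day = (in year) 0.1748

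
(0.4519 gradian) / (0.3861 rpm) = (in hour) 4.877e-05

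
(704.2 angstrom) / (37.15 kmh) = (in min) 1.137e-10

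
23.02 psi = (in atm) 1.566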